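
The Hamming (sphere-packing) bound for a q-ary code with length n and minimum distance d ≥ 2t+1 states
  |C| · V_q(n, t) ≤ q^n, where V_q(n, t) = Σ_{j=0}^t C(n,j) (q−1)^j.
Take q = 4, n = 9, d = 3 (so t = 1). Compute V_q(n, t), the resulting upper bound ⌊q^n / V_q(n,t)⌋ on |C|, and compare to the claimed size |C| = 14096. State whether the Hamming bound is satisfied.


V_q(n, t) = 28, q^n = 262144, Hamming bound = 9362, |C| = 14096 > bound (violated).

Step 1: Compute V_q(n, t) = Σ_{j=0}^1 C(n, j) (q−1)^j.
  j = 0: C(9,0)·(3)^0 = 1·1 = 1.
  j = 1: C(9,1)·(3)^1 = 9·3 = 27.
  V_q(n, t) = 1 + 27 = 28.
Step 2: q^n = 4^9 = 262144.
Step 3: Hamming bound ⌊q^n / V_q(n,t)⌋ = ⌊262144/28⌋ = 9362.
Step 4: Compare |C| = 14096 to 9362: violated.
The claimed |C| lies above the Hamming bound, so no 4-ary code of length 9 with d ≥ 3 can have 14096 codewords.


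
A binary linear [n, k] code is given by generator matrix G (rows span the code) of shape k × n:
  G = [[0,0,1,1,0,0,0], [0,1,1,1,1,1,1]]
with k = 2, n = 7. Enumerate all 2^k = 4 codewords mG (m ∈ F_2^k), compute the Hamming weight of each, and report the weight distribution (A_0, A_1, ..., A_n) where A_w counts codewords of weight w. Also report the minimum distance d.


Weight distribution: A_0 = 1, A_2 = 1, A_4 = 1, A_6 = 1. Minimum distance d = 2.

Enumerate all 2^2 = 4 messages m ∈ F_2^2.
For each, compute codeword c = mG in F_2^7, then tally its weight.
  m = 00 → c = 0000000, weight = 0.
  m = 10 → c = 0011000, weight = 2.
  m = 01 → c = 0111111, weight = 6.
  m = 11 → c = 0100111, weight = 4.
Tally weights:
  weight 0: 1 codewords.
  weight 2: 1 codewords.
  weight 4: 1 codewords.
  weight 6: 1 codewords.
Minimum distance d = smallest w > 0 with A_w > 0 = 2.
Sanity: Σ A_w = 4 = 2^2 = 4 ✓.


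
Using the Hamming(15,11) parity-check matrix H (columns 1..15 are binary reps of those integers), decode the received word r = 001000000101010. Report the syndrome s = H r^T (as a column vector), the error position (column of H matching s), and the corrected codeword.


s = (1, 0, 1, 1)^T, error position = 11, corrected codeword c = 001000000111010

Compute s = H r^T mod 2 one row at a time:
  s_1 = 0 + 0 + 1 + 0 + 1 + 0 + 1 + 0 = 3 ≡ 1 (mod 2).
  s_2 = 0 + 0 + 0 + 0 + 1 + 0 + 1 + 0 = 2 ≡ 0 (mod 2).
  s_3 = 0 + 1 + 0 + 0 + 1 + 0 + 1 + 0 = 3 ≡ 1 (mod 2).
  s_4 = 0 + 1 + 0 + 0 + 0 + 0 + 0 + 0 = 1 ≡ 1 (mod 2).
s = (1, 0, 1, 1)^T — this equals column 11 of H (binary 1011), so error is at position 11.
Correct: flip bit 11 of r = 001000000101010 to get c = 001000000111010.


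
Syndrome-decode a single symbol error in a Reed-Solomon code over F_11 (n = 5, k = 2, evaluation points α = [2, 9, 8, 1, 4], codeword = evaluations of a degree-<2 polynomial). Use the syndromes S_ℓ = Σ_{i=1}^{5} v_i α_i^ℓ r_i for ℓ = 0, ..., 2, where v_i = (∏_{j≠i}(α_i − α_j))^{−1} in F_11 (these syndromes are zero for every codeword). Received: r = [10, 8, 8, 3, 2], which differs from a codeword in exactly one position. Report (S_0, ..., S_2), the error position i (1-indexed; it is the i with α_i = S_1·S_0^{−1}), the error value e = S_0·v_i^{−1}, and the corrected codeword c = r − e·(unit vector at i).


S = (3, 5, 1), error at position 2, error magnitude e = 4, c = [10, 4, 8, 3, 2].

Step 1: column multipliers v_i = (∏_{j≠i}(α_i − α_j))^{−1} mod 11.
  i = 1 (α = 2): (2−9)(2−8)(2−1)(2−4) = (−7)·(−6)·1·(−2) = −84 ≡ 4, so v_1 = 4^{−1} = 3 (mod 11).
  i = 2 (α = 9): (9−2)(9−8)(9−1)(9−4) = 7·1·8·5 = 280 ≡ 5, so v_2 = 5^{−1} = 9 (mod 11).
  i = 3 (α = 8): (8−2)(8−9)(8−1)(8−4) = 6·(−1)·7·4 = −168 ≡ 8, so v_3 = 8^{−1} = 7 (mod 11).
  i = 4 (α = 1): (1−2)(1−9)(1−8)(1−4) = (−1)·(−8)·(−7)·(−3) = 168 ≡ 3, so v_4 = 3^{−1} = 4 (mod 11).
  i = 5 (α = 4): (4−2)(4−9)(4−8)(4−1) = 2·(−5)·(−4)·3 = 120 ≡ 10, so v_5 = 10^{−1} = 10 (mod 11).
  v = [3, 9, 7, 4, 10].
Step 2: syndromes of r = [10, 8, 8, 3, 2] (all sums mod 11).
  S_0 = Σ v_i r_i = 3·10 + 9·8 + 7·8 + 4·3 + 10·2 = 190 ≡ 3.
  S_1 = Σ v_i α_i r_i = 3·2·10 + 9·9·8 + 7·8·8 + 4·1·3 + 10·4·2 = 1248 ≡ 5.
  α_i^2 mod 11 = [4, 4, 9, 1, 5].
  S_2 = Σ v_i α_i^2 r_i = 3·4·10 + 9·4·8 + 7·9·8 + 4·1·3 + 10·5·2 = 1024 ≡ 1.
  S = (3, 5, 1) ≠ 0, so r is not a codeword (an error is present).
Step 3: locate the error. For a single error e at position i, S_ℓ = v_i·e·α_i^ℓ, so α_err = S_1/S_0.
  S_0^{−1} = 3^{−1} = 4 (mod 11), so α_err = 5·4 = 20 ≡ 9 = α_2. Error position i = 2.
  Consistency check: S_2/S_1 = 1·9 = 9 ≡ 9 = α_err ✓ (single-error assumption holds).
Step 4: error magnitude e = S_0/v_2 = S_0·∏_{j≠2}(α_2 − α_j) = 3·5 = 15 ≡ 4 (mod 11).
Step 5: correct position 2: c_2 = r_2 − e = 8 − 4 ≡ 4 (mod 11). Hence c = [10, 4, 8, 3, 2].
  Check: interpolating c through the α_i gives m(x) = 7 + 7·x (degree < 2) with m(α_i) = c_i for every i, so c is indeed a codeword.


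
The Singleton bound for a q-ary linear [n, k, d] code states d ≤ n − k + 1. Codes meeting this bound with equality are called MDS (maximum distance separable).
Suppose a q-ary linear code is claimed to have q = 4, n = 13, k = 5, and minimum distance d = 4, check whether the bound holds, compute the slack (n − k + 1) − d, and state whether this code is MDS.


Singleton RHS = n − k + 1 = 9, slack = 5, bound satisfied, not MDS.

Singleton bound: d ≤ n − k + 1.
Here n = 13, k = 5, so n − k + 1 = 9.
Given d = 4, check d ≤ 9: YES.
Slack = (n − k + 1) − d = 5.
The code is NOT MDS (slack = 5 > 0).
Description: the claimed parameters are [13, 5, 4]_4; such a code would be non-MDS.


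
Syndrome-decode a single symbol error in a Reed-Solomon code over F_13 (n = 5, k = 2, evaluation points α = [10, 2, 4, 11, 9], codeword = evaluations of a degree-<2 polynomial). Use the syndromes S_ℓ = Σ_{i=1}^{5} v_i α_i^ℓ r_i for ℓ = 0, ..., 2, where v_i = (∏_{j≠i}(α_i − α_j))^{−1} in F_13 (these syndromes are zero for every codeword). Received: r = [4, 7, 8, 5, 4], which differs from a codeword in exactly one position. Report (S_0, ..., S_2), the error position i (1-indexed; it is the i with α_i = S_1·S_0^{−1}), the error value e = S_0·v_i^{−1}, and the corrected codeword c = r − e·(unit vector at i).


S = (8, 2, 7), error at position 1, error magnitude e = 6, c = [11, 7, 8, 5, 4].

Step 1: column multipliers v_i = (∏_{j≠i}(α_i − α_j))^{−1} mod 13.
  i = 1 (α = 10): (10−2)(10−4)(10−11)(10−9) = 8·6·(−1)·1 = −48 ≡ 4, so v_1 = 4^{−1} = 10 (mod 13).
  i = 2 (α = 2): (2−10)(2−4)(2−11)(2−9) = (−8)·(−2)·(−9)·(−7) = 1008 ≡ 7, so v_2 = 7^{−1} = 2 (mod 13).
  i = 3 (α = 4): (4−10)(4−2)(4−11)(4−9) = (−6)·2·(−7)·(−5) = −420 ≡ 9, so v_3 = 9^{−1} = 3 (mod 13).
  i = 4 (α = 11): (11−10)(11−2)(11−4)(11−9) = 1·9·7·2 = 126 ≡ 9, so v_4 = 9^{−1} = 3 (mod 13).
  i = 5 (α = 9): (9−10)(9−2)(9−4)(9−11) = (−1)·7·5·(−2) = 70 ≡ 5, so v_5 = 5^{−1} = 8 (mod 13).
  v = [10, 2, 3, 3, 8].
Step 2: syndromes of r = [4, 7, 8, 5, 4] (all sums mod 13).
  S_0 = Σ v_i r_i = 10·4 + 2·7 + 3·8 + 3·5 + 8·4 = 125 ≡ 8.
  S_1 = Σ v_i α_i r_i = 10·10·4 + 2·2·7 + 3·4·8 + 3·11·5 + 8·9·4 = 977 ≡ 2.
  α_i^2 mod 13 = [9, 4, 3, 4, 3].
  S_2 = Σ v_i α_i^2 r_i = 10·9·4 + 2·4·7 + 3·3·8 + 3·4·5 + 8·3·4 = 644 ≡ 7.
  S = (8, 2, 7) ≠ 0, so r is not a codeword (an error is present).
Step 3: locate the error. For a single error e at position i, S_ℓ = v_i·e·α_i^ℓ, so α_err = S_1/S_0.
  S_0^{−1} = 8^{−1} = 5 (mod 13), so α_err = 2·5 = 10 ≡ 10 = α_1. Error position i = 1.
  Consistency check: S_2/S_1 = 7·7 = 49 ≡ 10 = α_err ✓ (single-error assumption holds).
Step 4: error magnitude e = S_0/v_1 = S_0·∏_{j≠1}(α_1 − α_j) = 8·4 = 32 ≡ 6 (mod 13).
Step 5: correct position 1: c_1 = r_1 − e = 4 − 6 ≡ 11 (mod 13). Hence c = [11, 7, 8, 5, 4].
  Check: interpolating c through the α_i gives m(x) = 6 + 7·x (degree < 2) with m(α_i) = c_i for every i, so c is indeed a codeword.


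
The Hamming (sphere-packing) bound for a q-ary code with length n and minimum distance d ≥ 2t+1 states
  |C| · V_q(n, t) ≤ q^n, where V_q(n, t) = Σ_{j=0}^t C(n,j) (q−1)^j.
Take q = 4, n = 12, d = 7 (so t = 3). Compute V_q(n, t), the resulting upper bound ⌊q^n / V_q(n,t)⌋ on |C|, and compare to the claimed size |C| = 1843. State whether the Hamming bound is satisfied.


V_q(n, t) = 6571, q^n = 16777216, Hamming bound = 2553, |C| = 1843 ≤ bound (satisfied).

Step 1: Compute V_q(n, t) = Σ_{j=0}^3 C(n, j) (q−1)^j.
  j = 0: C(12,0)·(3)^0 = 1·1 = 1.
  j = 1: C(12,1)·(3)^1 = 12·3 = 36.
  j = 2: C(12,2)·(3)^2 = 66·9 = 594.
  j = 3: C(12,3)·(3)^3 = 220·27 = 5940.
  V_q(n, t) = 1 + 36 + 594 + 5940 = 6571.
Step 2: q^n = 4^12 = 16777216.
Step 3: Hamming bound ⌊q^n / V_q(n,t)⌋ = ⌊16777216/6571⌋ = 2553.
Step 4: Compare |C| = 1843 to 2553: satisfied.
The claimed |C| lies below the Hamming bound.


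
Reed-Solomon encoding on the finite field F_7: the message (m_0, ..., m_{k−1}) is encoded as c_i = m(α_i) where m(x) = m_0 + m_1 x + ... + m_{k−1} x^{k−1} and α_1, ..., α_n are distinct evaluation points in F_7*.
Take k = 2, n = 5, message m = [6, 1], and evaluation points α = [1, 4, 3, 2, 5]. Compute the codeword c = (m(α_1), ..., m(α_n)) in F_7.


c = [0, 3, 2, 1, 4]

Message polynomial: m(x) = 6 + 1·x (mod 7).
For each evaluation point α_i, compute m(α_i) mod 7:
  α_1 = 1: Horner steps 1 → 0, so m(1) = 0.
  α_2 = 4: Horner steps 1 → 3, so m(4) = 3.
  α_3 = 3: Horner steps 1 → 2, so m(3) = 2.
  α_4 = 2: Horner steps 1 → 1, so m(2) = 1.
  α_5 = 5: Horner steps 1 → 4, so m(5) = 4.
Codeword c = [0, 3, 2, 1, 4] ∈ F_7^5.


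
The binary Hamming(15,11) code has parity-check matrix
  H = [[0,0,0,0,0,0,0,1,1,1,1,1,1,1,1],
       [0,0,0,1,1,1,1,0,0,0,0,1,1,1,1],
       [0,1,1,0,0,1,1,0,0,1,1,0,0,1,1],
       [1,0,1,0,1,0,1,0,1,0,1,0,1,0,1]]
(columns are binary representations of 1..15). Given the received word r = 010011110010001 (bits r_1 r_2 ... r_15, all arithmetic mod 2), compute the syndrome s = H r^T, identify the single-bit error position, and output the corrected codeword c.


s = (1, 0, 1, 0)^T, error position = 10, corrected codeword c = 010011110110001

Compute s = H r^T mod 2 one row at a time:
  s_1 = 1 + 0 + 0 + 1 + 0 + 0 + 0 + 1 = 3 ≡ 1 (mod 2).
  s_2 = 0 + 1 + 1 + 1 + 0 + 0 + 0 + 1 = 4 ≡ 0 (mod 2).
  s_3 = 1 + 0 + 1 + 1 + 0 + 1 + 0 + 1 = 5 ≡ 1 (mod 2).
  s_4 = 0 + 0 + 1 + 1 + 0 + 1 + 0 + 1 = 4 ≡ 0 (mod 2).
s = (1, 0, 1, 0)^T — this equals column 10 of H (binary 1010), so error is at position 10.
Correct: flip bit 10 of r = 010011110010001 to get c = 010011110110001.


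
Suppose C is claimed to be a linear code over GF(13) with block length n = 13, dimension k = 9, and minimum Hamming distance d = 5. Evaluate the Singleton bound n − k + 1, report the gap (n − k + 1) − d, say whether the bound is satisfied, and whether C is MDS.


Singleton RHS = n − k + 1 = 5, slack = 0, bound satisfied, MDS.

Singleton bound: d ≤ n − k + 1.
Here n = 13, k = 9, so n − k + 1 = 5.
Given d = 5, check d ≤ 5: YES.
Slack = (n − k + 1) − d = 0.
The code is MDS (slack = 0).
Description: the claimed parameters are [13, 9, 5]_13; such a code would be MDS (meets Singleton bound).


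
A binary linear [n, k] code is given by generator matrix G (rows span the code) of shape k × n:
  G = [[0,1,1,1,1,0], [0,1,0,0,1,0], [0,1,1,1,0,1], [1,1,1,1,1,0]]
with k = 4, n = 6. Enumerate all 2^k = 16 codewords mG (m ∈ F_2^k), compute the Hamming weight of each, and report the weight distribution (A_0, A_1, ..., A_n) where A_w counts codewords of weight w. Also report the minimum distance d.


Weight distribution: A_0 = 1, A_1 = 1, A_2 = 4, A_3 = 4, A_4 = 3, A_5 = 3. Minimum distance d = 1.

Enumerate all 2^4 = 16 messages m ∈ F_2^4.
For each, compute codeword c = mG in F_2^6, then tally its weight.
  m = 0000 → c = 000000, weight = 0.
  m = 1000 → c = 011110, weight = 4.
  m = 0100 → c = 010010, weight = 2.
  m = 1100 → c = 001100, weight = 2.
  m = 0010 → c = 011101, weight = 4.
  m = 1010 → c = 000011, weight = 2.
  m = 0110 → c = 001111, weight = 4.
  m = 1110 → c = 010001, weight = 2.
  m = 0001 → c = 111110, weight = 5.
  m = 1001 → c = 100000, weight = 1.
  m = 0101 → c = 101100, weight = 3.
  m = 1101 → c = 110010, weight = 3.
  m = 0011 → c = 100011, weight = 3.
  m = 1011 → c = 111101, weight = 5.
  m = 0111 → c = 110001, weight = 3.
  m = 1111 → c = 101111, weight = 5.
Tally weights:
  weight 0: 1 codewords.
  weight 1: 1 codewords.
  weight 2: 4 codewords.
  weight 3: 4 codewords.
  weight 4: 3 codewords.
  weight 5: 3 codewords.
Minimum distance d = smallest w > 0 with A_w > 0 = 1.
Sanity: Σ A_w = 16 = 2^4 = 16 ✓.


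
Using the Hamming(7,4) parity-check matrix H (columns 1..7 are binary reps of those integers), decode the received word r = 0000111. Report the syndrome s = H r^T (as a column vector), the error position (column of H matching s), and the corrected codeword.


s = (1, 0, 0)^T, error position = 4, corrected codeword c = 0001111

Compute s = H r^T mod 2 one row at a time:
  s_1 = 0 + 1 + 1 + 1 = 3 ≡ 1 (mod 2).
  s_2 = 0 + 0 + 1 + 1 = 2 ≡ 0 (mod 2).
  s_3 = 0 + 0 + 1 + 1 = 2 ≡ 0 (mod 2).
s = (1, 0, 0)^T — this equals column 4 of H (binary 100), so error is at position 4.
Correct: flip bit 4 of r = 0000111 to get c = 0001111.


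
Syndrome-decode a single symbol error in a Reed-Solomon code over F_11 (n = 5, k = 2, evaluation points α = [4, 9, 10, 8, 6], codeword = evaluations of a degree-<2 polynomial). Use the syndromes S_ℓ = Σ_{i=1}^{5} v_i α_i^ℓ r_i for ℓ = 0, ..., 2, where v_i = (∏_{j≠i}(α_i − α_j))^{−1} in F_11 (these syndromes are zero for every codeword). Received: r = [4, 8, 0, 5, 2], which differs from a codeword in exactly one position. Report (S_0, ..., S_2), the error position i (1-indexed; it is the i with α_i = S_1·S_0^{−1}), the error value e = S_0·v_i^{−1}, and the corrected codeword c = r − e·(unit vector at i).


S = (2, 1, 6), error at position 5, error magnitude e = 3, c = [4, 8, 0, 5, 10].

Step 1: column multipliers v_i = (∏_{j≠i}(α_i − α_j))^{−1} mod 11.
  i = 1 (α = 4): (4−9)(4−10)(4−8)(4−6) = (−5)·(−6)·(−4)·(−2) = 240 ≡ 9, so v_1 = 9^{−1} = 5 (mod 11).
  i = 2 (α = 9): (9−4)(9−10)(9−8)(9−6) = 5·(−1)·1·3 = −15 ≡ 7, so v_2 = 7^{−1} = 8 (mod 11).
  i = 3 (α = 10): (10−4)(10−9)(10−8)(10−6) = 6·1·2·4 = 48 ≡ 4, so v_3 = 4^{−1} = 3 (mod 11).
  i = 4 (α = 8): (8−4)(8−9)(8−10)(8−6) = 4·(−1)·(−2)·2 = 16 ≡ 5, so v_4 = 5^{−1} = 9 (mod 11).
  i = 5 (α = 6): (6−4)(6−9)(6−10)(6−8) = 2·(−3)·(−4)·(−2) = −48 ≡ 7, so v_5 = 7^{−1} = 8 (mod 11).
  v = [5, 8, 3, 9, 8].
Step 2: syndromes of r = [4, 8, 0, 5, 2] (all sums mod 11).
  S_0 = Σ v_i r_i = 5·4 + 8·8 + 3·0 + 9·5 + 8·2 = 145 ≡ 2.
  S_1 = Σ v_i α_i r_i = 5·4·4 + 8·9·8 + 3·10·0 + 9·8·5 + 8·6·2 = 1112 ≡ 1.
  α_i^2 mod 11 = [5, 4, 1, 9, 3].
  S_2 = Σ v_i α_i^2 r_i = 5·5·4 + 8·4·8 + 3·1·0 + 9·9·5 + 8·3·2 = 809 ≡ 6.
  S = (2, 1, 6) ≠ 0, so r is not a codeword (an error is present).
Step 3: locate the error. For a single error e at position i, S_ℓ = v_i·e·α_i^ℓ, so α_err = S_1/S_0.
  S_0^{−1} = 2^{−1} = 6 (mod 11), so α_err = 1·6 = 6 ≡ 6 = α_5. Error position i = 5.
  Consistency check: S_2/S_1 = 6·1 = 6 ≡ 6 = α_err ✓ (single-error assumption holds).
Step 4: error magnitude e = S_0/v_5 = S_0·∏_{j≠5}(α_5 − α_j) = 2·7 = 14 ≡ 3 (mod 11).
Step 5: correct position 5: c_5 = r_5 − e = 2 − 3 ≡ 10 (mod 11). Hence c = [4, 8, 0, 5, 10].
  Check: interpolating c through the α_i gives m(x) = 3 + 3·x (degree < 2) with m(α_i) = c_i for every i, so c is indeed a codeword.


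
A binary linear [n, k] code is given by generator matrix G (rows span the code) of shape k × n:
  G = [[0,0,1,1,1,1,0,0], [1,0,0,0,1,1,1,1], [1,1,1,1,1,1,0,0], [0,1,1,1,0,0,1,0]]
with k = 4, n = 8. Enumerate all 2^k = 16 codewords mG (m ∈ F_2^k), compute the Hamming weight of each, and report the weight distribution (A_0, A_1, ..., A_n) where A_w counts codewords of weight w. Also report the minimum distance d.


Weight distribution: A_0 = 1, A_1 = 1, A_2 = 1, A_3 = 1, A_4 = 5, A_5 = 5, A_6 = 1, A_7 = 1. Minimum distance d = 1.

Enumerate all 2^4 = 16 messages m ∈ F_2^4.
For each, compute codeword c = mG in F_2^8, then tally its weight.
  m = 0000 → c = 00000000, weight = 0.
  m = 1000 → c = 00111100, weight = 4.
  m = 0100 → c = 10001111, weight = 5.
  m = 1100 → c = 10110011, weight = 5.
  m = 0010 → c = 11111100, weight = 6.
  m = 1010 → c = 11000000, weight = 2.
  m = 0110 → c = 01110011, weight = 5.
  m = 1110 → c = 01001111, weight = 5.
  m = 0001 → c = 01110010, weight = 4.
  m = 1001 → c = 01001110, weight = 4.
  m = 0101 → c = 11111101, weight = 7.
  m = 1101 → c = 11000001, weight = 3.
  m = 0011 → c = 10001110, weight = 4.
  m = 1011 → c = 10110010, weight = 4.
  m = 0111 → c = 00000001, weight = 1.
  m = 1111 → c = 00111101, weight = 5.
Tally weights:
  weight 0: 1 codewords.
  weight 1: 1 codewords.
  weight 2: 1 codewords.
  weight 3: 1 codewords.
  weight 4: 5 codewords.
  weight 5: 5 codewords.
  weight 6: 1 codewords.
  weight 7: 1 codewords.
Minimum distance d = smallest w > 0 with A_w > 0 = 1.
Sanity: Σ A_w = 16 = 2^4 = 16 ✓.


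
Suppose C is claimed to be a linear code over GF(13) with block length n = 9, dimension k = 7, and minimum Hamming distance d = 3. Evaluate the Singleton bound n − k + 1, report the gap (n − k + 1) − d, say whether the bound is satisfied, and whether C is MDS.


Singleton RHS = n − k + 1 = 3, slack = 0, bound satisfied, MDS.

Singleton bound: d ≤ n − k + 1.
Here n = 9, k = 7, so n − k + 1 = 3.
Given d = 3, check d ≤ 3: YES.
Slack = (n − k + 1) − d = 0.
The code is MDS (slack = 0).
Description: the claimed parameters are [9, 7, 3]_13; such a code would be MDS (meets Singleton bound).


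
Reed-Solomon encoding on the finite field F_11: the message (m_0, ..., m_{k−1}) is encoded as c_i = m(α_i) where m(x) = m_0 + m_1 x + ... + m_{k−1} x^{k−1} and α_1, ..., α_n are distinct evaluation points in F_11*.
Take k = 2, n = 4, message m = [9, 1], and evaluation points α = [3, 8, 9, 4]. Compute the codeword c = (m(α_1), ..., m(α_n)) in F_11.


c = [1, 6, 7, 2]

Message polynomial: m(x) = 9 + 1·x (mod 11).
For each evaluation point α_i, compute m(α_i) mod 11:
  α_1 = 3: Horner steps 1 → 1, so m(3) = 1.
  α_2 = 8: Horner steps 1 → 6, so m(8) = 6.
  α_3 = 9: Horner steps 1 → 7, so m(9) = 7.
  α_4 = 4: Horner steps 1 → 2, so m(4) = 2.
Codeword c = [1, 6, 7, 2] ∈ F_11^4.


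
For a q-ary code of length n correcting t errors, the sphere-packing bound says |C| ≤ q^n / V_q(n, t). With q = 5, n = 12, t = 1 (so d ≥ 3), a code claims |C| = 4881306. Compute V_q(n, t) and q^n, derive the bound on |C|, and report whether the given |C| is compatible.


V_q(n, t) = 49, q^n = 244140625, Hamming bound = 4982461, |C| = 4881306 ≤ bound (satisfied).

Step 1: Compute V_q(n, t) = Σ_{j=0}^1 C(n, j) (q−1)^j.
  j = 0: C(12,0)·(4)^0 = 1·1 = 1.
  j = 1: C(12,1)·(4)^1 = 12·4 = 48.
  V_q(n, t) = 1 + 48 = 49.
Step 2: q^n = 5^12 = 244140625.
Step 3: Hamming bound ⌊q^n / V_q(n,t)⌋ = ⌊244140625/49⌋ = 4982461.
Step 4: Compare |C| = 4881306 to 4982461: satisfied.
The claimed |C| lies below the Hamming bound.


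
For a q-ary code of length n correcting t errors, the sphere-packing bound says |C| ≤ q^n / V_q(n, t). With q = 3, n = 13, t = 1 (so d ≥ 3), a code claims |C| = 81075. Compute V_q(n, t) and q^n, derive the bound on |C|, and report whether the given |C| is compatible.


V_q(n, t) = 27, q^n = 1594323, Hamming bound = 59049, |C| = 81075 > bound (violated).

Step 1: Compute V_q(n, t) = Σ_{j=0}^1 C(n, j) (q−1)^j.
  j = 0: C(13,0)·(2)^0 = 1·1 = 1.
  j = 1: C(13,1)·(2)^1 = 13·2 = 26.
  V_q(n, t) = 1 + 26 = 27.
Step 2: q^n = 3^13 = 1594323.
Step 3: Hamming bound ⌊q^n / V_q(n,t)⌋ = ⌊1594323/27⌋ = 59049.
Step 4: Compare |C| = 81075 to 59049: violated.
The claimed |C| lies above the Hamming bound, so no 3-ary code of length 13 with d ≥ 3 can have 81075 codewords.


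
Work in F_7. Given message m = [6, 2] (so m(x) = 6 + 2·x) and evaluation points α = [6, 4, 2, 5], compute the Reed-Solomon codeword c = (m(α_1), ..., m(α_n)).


c = [4, 0, 3, 2]

Message polynomial: m(x) = 6 + 2·x (mod 7).
For each evaluation point α_i, compute m(α_i) mod 7:
  α_1 = 6: Horner steps 2 → 4, so m(6) = 4.
  α_2 = 4: Horner steps 2 → 0, so m(4) = 0.
  α_3 = 2: Horner steps 2 → 3, so m(2) = 3.
  α_4 = 5: Horner steps 2 → 2, so m(5) = 2.
Codeword c = [4, 0, 3, 2] ∈ F_7^4.


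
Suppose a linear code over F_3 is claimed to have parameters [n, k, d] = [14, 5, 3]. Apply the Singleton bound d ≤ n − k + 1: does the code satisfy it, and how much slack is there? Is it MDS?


Singleton RHS = n − k + 1 = 10, slack = 7, bound satisfied, not MDS.

Singleton bound: d ≤ n − k + 1.
Here n = 14, k = 5, so n − k + 1 = 10.
Given d = 3, check d ≤ 10: YES.
Slack = (n − k + 1) − d = 7.
The code is NOT MDS (slack = 7 > 0).
Description: the claimed parameters are [14, 5, 3]_3; such a code would be non-MDS.


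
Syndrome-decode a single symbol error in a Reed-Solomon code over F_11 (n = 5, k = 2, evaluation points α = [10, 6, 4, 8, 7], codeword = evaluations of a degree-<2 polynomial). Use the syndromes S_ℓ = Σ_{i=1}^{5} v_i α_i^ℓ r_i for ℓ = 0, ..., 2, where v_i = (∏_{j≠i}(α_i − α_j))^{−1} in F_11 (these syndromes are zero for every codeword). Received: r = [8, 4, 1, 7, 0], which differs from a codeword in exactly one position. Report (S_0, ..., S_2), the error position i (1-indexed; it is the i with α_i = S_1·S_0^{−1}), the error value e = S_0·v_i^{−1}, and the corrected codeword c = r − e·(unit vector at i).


S = (9, 2, 9), error at position 1, error magnitude e = 9, c = [10, 4, 1, 7, 0].

Step 1: column multipliers v_i = (∏_{j≠i}(α_i − α_j))^{−1} mod 11.
  i = 1 (α = 10): (10−6)(10−4)(10−8)(10−7) = 4·6·2·3 = 144 ≡ 1, so v_1 = 1^{−1} = 1 (mod 11).
  i = 2 (α = 6): (6−10)(6−4)(6−8)(6−7) = (−4)·2·(−2)·(−1) = −16 ≡ 6, so v_2 = 6^{−1} = 2 (mod 11).
  i = 3 (α = 4): (4−10)(4−6)(4−8)(4−7) = (−6)·(−2)·(−4)·(−3) = 144 ≡ 1, so v_3 = 1^{−1} = 1 (mod 11).
  i = 4 (α = 8): (8−10)(8−6)(8−4)(8−7) = (−2)·2·4·1 = −16 ≡ 6, so v_4 = 6^{−1} = 2 (mod 11).
  i = 5 (α = 7): (7−10)(7−6)(7−4)(7−8) = (−3)·1·3·(−1) = 9 ≡ 9, so v_5 = 9^{−1} = 5 (mod 11).
  v = [1, 2, 1, 2, 5].
Step 2: syndromes of r = [8, 4, 1, 7, 0] (all sums mod 11).
  S_0 = Σ v_i r_i = 1·8 + 2·4 + 1·1 + 2·7 + 5·0 = 31 ≡ 9.
  S_1 = Σ v_i α_i r_i = 1·10·8 + 2·6·4 + 1·4·1 + 2·8·7 + 5·7·0 = 244 ≡ 2.
  α_i^2 mod 11 = [1, 3, 5, 9, 5].
  S_2 = Σ v_i α_i^2 r_i = 1·1·8 + 2·3·4 + 1·5·1 + 2·9·7 + 5·5·0 = 163 ≡ 9.
  S = (9, 2, 9) ≠ 0, so r is not a codeword (an error is present).
Step 3: locate the error. For a single error e at position i, S_ℓ = v_i·e·α_i^ℓ, so α_err = S_1/S_0.
  S_0^{−1} = 9^{−1} = 5 (mod 11), so α_err = 2·5 = 10 ≡ 10 = α_1. Error position i = 1.
  Consistency check: S_2/S_1 = 9·6 = 54 ≡ 10 = α_err ✓ (single-error assumption holds).
Step 4: error magnitude e = S_0/v_1 = S_0·∏_{j≠1}(α_1 − α_j) = 9·1 = 9 ≡ 9 (mod 11).
Step 5: correct position 1: c_1 = r_1 − e = 8 − 9 ≡ 10 (mod 11). Hence c = [10, 4, 1, 7, 0].
  Check: interpolating c through the α_i gives m(x) = 6 + 7·x (degree < 2) with m(α_i) = c_i for every i, so c is indeed a codeword.


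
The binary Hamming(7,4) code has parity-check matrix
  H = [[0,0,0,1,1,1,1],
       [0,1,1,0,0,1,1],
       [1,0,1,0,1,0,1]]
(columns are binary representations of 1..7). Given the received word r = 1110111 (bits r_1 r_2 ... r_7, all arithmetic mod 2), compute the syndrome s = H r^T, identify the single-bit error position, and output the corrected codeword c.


s = (1, 0, 0)^T, error position = 4, corrected codeword c = 1111111

Compute s = H r^T mod 2 one row at a time:
  s_1 = 0 + 1 + 1 + 1 = 3 ≡ 1 (mod 2).
  s_2 = 1 + 1 + 1 + 1 = 4 ≡ 0 (mod 2).
  s_3 = 1 + 1 + 1 + 1 = 4 ≡ 0 (mod 2).
s = (1, 0, 0)^T — this equals column 4 of H (binary 100), so error is at position 4.
Correct: flip bit 4 of r = 1110111 to get c = 1111111.


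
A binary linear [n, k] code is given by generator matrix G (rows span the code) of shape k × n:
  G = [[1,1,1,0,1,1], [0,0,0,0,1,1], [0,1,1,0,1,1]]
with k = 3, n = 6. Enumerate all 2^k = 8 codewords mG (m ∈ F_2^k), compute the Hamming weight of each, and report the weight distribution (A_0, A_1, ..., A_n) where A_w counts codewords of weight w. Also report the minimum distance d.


Weight distribution: A_0 = 1, A_1 = 1, A_2 = 2, A_3 = 2, A_4 = 1, A_5 = 1. Minimum distance d = 1.

Enumerate all 2^3 = 8 messages m ∈ F_2^3.
For each, compute codeword c = mG in F_2^6, then tally its weight.
  m = 000 → c = 000000, weight = 0.
  m = 100 → c = 111011, weight = 5.
  m = 010 → c = 000011, weight = 2.
  m = 110 → c = 111000, weight = 3.
  m = 001 → c = 011011, weight = 4.
  m = 101 → c = 100000, weight = 1.
  m = 011 → c = 011000, weight = 2.
  m = 111 → c = 100011, weight = 3.
Tally weights:
  weight 0: 1 codewords.
  weight 1: 1 codewords.
  weight 2: 2 codewords.
  weight 3: 2 codewords.
  weight 4: 1 codewords.
  weight 5: 1 codewords.
Minimum distance d = smallest w > 0 with A_w > 0 = 1.
Sanity: Σ A_w = 8 = 2^3 = 8 ✓.


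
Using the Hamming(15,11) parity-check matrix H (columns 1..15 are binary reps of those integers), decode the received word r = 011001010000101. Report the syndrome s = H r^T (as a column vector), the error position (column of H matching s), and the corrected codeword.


s = (1, 1, 0, 1)^T, error position = 13, corrected codeword c = 011001010000001

Compute s = H r^T mod 2 one row at a time:
  s_1 = 1 + 0 + 0 + 0 + 0 + 1 + 0 + 1 = 3 ≡ 1 (mod 2).
  s_2 = 0 + 0 + 1 + 0 + 0 + 1 + 0 + 1 = 3 ≡ 1 (mod 2).
  s_3 = 1 + 1 + 1 + 0 + 0 + 0 + 0 + 1 = 4 ≡ 0 (mod 2).
  s_4 = 0 + 1 + 0 + 0 + 0 + 0 + 1 + 1 = 3 ≡ 1 (mod 2).
s = (1, 1, 0, 1)^T — this equals column 13 of H (binary 1101), so error is at position 13.
Correct: flip bit 13 of r = 011001010000101 to get c = 011001010000001.


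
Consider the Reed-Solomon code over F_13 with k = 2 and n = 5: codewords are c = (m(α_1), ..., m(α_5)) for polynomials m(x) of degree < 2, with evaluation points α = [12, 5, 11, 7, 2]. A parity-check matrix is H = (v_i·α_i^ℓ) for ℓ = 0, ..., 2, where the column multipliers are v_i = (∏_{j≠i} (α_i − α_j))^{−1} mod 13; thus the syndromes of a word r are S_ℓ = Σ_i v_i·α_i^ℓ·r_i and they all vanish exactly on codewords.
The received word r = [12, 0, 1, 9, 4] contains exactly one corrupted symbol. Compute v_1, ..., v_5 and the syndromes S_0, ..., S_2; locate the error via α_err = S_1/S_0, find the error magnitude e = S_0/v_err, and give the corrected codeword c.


S = (1, 2, 4), error at position 5, error magnitude e = 11, c = [12, 0, 1, 9, 6].

Step 1: column multipliers v_i = (∏_{j≠i}(α_i − α_j))^{−1} mod 13.
  i = 1 (α = 12): (12−5)(12−11)(12−7)(12−2) = 7·1·5·10 = 350 ≡ 12, so v_1 = 12^{−1} = 12 (mod 13).
  i = 2 (α = 5): (5−12)(5−11)(5−7)(5−2) = (−7)·(−6)·(−2)·3 = −252 ≡ 8, so v_2 = 8^{−1} = 5 (mod 13).
  i = 3 (α = 11): (11−12)(11−5)(11−7)(11−2) = (−1)·6·4·9 = −216 ≡ 5, so v_3 = 5^{−1} = 8 (mod 13).
  i = 4 (α = 7): (7−12)(7−5)(7−11)(7−2) = (−5)·2·(−4)·5 = 200 ≡ 5, so v_4 = 5^{−1} = 8 (mod 13).
  i = 5 (α = 2): (2−12)(2−5)(2−11)(2−7) = (−10)·(−3)·(−9)·(−5) = 1350 ≡ 11, so v_5 = 11^{−1} = 6 (mod 13).
  v = [12, 5, 8, 8, 6].
Step 2: syndromes of r = [12, 0, 1, 9, 4] (all sums mod 13).
  S_0 = Σ v_i r_i = 12·12 + 5·0 + 8·1 + 8·9 + 6·4 = 248 ≡ 1.
  S_1 = Σ v_i α_i r_i = 12·12·12 + 5·5·0 + 8·11·1 + 8·7·9 + 6·2·4 = 2368 ≡ 2.
  α_i^2 mod 13 = [1, 12, 4, 10, 4].
  S_2 = Σ v_i α_i^2 r_i = 12·1·12 + 5·12·0 + 8·4·1 + 8·10·9 + 6·4·4 = 992 ≡ 4.
  S = (1, 2, 4) ≠ 0, so r is not a codeword (an error is present).
Step 3: locate the error. For a single error e at position i, S_ℓ = v_i·e·α_i^ℓ, so α_err = S_1/S_0.
  S_0^{−1} = 1^{−1} = 1 (mod 13), so α_err = 2·1 = 2 ≡ 2 = α_5. Error position i = 5.
  Consistency check: S_2/S_1 = 4·7 = 28 ≡ 2 = α_err ✓ (single-error assumption holds).
Step 4: error magnitude e = S_0/v_5 = S_0·∏_{j≠5}(α_5 − α_j) = 1·11 = 11 ≡ 11 (mod 13).
Step 5: correct position 5: c_5 = r_5 − e = 4 − 11 ≡ 6 (mod 13). Hence c = [12, 0, 1, 9, 6].
  Check: interpolating c through the α_i gives m(x) = 10 + 11·x (degree < 2) with m(α_i) = c_i for every i, so c is indeed a codeword.


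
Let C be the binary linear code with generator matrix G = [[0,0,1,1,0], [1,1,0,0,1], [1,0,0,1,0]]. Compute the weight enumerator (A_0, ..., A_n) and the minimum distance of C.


Weight distribution: A_0 = 1, A_2 = 3, A_3 = 3, A_5 = 1. Minimum distance d = 2.

Enumerate all 2^3 = 8 messages m ∈ F_2^3.
For each, compute codeword c = mG in F_2^5, then tally its weight.
  m = 000 → c = 00000, weight = 0.
  m = 100 → c = 00110, weight = 2.
  m = 010 → c = 11001, weight = 3.
  m = 110 → c = 11111, weight = 5.
  m = 001 → c = 10010, weight = 2.
  m = 101 → c = 10100, weight = 2.
  m = 011 → c = 01011, weight = 3.
  m = 111 → c = 01101, weight = 3.
Tally weights:
  weight 0: 1 codewords.
  weight 2: 3 codewords.
  weight 3: 3 codewords.
  weight 5: 1 codewords.
Minimum distance d = smallest w > 0 with A_w > 0 = 2.
Sanity: Σ A_w = 8 = 2^3 = 8 ✓.


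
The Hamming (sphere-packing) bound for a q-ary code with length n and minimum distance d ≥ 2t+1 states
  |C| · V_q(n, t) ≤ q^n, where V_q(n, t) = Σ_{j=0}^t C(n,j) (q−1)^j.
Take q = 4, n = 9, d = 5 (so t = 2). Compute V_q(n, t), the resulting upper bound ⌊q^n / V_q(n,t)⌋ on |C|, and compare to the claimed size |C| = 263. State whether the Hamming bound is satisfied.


V_q(n, t) = 352, q^n = 262144, Hamming bound = 744, |C| = 263 ≤ bound (satisfied).

Step 1: Compute V_q(n, t) = Σ_{j=0}^2 C(n, j) (q−1)^j.
  j = 0: C(9,0)·(3)^0 = 1·1 = 1.
  j = 1: C(9,1)·(3)^1 = 9·3 = 27.
  j = 2: C(9,2)·(3)^2 = 36·9 = 324.
  V_q(n, t) = 1 + 27 + 324 = 352.
Step 2: q^n = 4^9 = 262144.
Step 3: Hamming bound ⌊q^n / V_q(n,t)⌋ = ⌊262144/352⌋ = 744.
Step 4: Compare |C| = 263 to 744: satisfied.
The claimed |C| lies below the Hamming bound.


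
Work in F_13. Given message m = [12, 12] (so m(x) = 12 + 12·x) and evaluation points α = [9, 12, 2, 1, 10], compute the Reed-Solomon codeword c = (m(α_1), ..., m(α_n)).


c = [3, 0, 10, 11, 2]

Message polynomial: m(x) = 12 + 12·x (mod 13).
For each evaluation point α_i, compute m(α_i) mod 13:
  α_1 = 9: Horner steps 12 → 3, so m(9) = 3.
  α_2 = 12: Horner steps 12 → 0, so m(12) = 0.
  α_3 = 2: Horner steps 12 → 10, so m(2) = 10.
  α_4 = 1: Horner steps 12 → 11, so m(1) = 11.
  α_5 = 10: Horner steps 12 → 2, so m(10) = 2.
Codeword c = [3, 0, 10, 11, 2] ∈ F_13^5.


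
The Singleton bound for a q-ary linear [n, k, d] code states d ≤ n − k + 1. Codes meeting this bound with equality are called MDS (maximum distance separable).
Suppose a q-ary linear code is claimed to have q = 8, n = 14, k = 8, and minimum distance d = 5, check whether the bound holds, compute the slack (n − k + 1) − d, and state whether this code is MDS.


Singleton RHS = n − k + 1 = 7, slack = 2, bound satisfied, not MDS.

Singleton bound: d ≤ n − k + 1.
Here n = 14, k = 8, so n − k + 1 = 7.
Given d = 5, check d ≤ 7: YES.
Slack = (n − k + 1) − d = 2.
The code is NOT MDS (slack = 2 > 0).
Description: the claimed parameters are [14, 8, 5]_8; such a code would be non-MDS.


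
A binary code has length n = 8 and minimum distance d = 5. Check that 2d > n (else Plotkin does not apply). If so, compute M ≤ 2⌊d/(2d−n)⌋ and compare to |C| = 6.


Plotkin bound M ≤ 4; given |C| = 6 > bound (violated).

Check applicability: 2d = 10, n = 8.
2d − n = 2 > 0, so Plotkin applies.
Compute d/(2d−n) = 5/2 ≈ 2.5000.
⌊d/(2d−n)⌋ = 2.
Plotkin bound: M ≤ 2·2 = 4.
Given |C| = 6, check: VIOLATED.
This |C| is above the Plotkin bound, so no binary code with n = 8, d = 5 and 6 codewords exists.


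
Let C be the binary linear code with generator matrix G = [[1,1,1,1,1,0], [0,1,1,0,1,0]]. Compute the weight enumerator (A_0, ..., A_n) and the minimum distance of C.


Weight distribution: A_0 = 1, A_2 = 1, A_3 = 1, A_5 = 1. Minimum distance d = 2.

Enumerate all 2^2 = 4 messages m ∈ F_2^2.
For each, compute codeword c = mG in F_2^6, then tally its weight.
  m = 00 → c = 000000, weight = 0.
  m = 10 → c = 111110, weight = 5.
  m = 01 → c = 011010, weight = 3.
  m = 11 → c = 100100, weight = 2.
Tally weights:
  weight 0: 1 codewords.
  weight 2: 1 codewords.
  weight 3: 1 codewords.
  weight 5: 1 codewords.
Minimum distance d = smallest w > 0 with A_w > 0 = 2.
Sanity: Σ A_w = 4 = 2^2 = 4 ✓.


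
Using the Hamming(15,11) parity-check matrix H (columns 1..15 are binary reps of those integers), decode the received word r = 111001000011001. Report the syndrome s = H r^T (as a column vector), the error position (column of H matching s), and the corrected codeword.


s = (1, 1, 1, 0)^T, error position = 14, corrected codeword c = 111001000011011

Compute s = H r^T mod 2 one row at a time:
  s_1 = 0 + 0 + 0 + 1 + 1 + 0 + 0 + 1 = 3 ≡ 1 (mod 2).
  s_2 = 0 + 0 + 1 + 0 + 1 + 0 + 0 + 1 = 3 ≡ 1 (mod 2).
  s_3 = 1 + 1 + 1 + 0 + 0 + 1 + 0 + 1 = 5 ≡ 1 (mod 2).
  s_4 = 1 + 1 + 0 + 0 + 0 + 1 + 0 + 1 = 4 ≡ 0 (mod 2).
s = (1, 1, 1, 0)^T — this equals column 14 of H (binary 1110), so error is at position 14.
Correct: flip bit 14 of r = 111001000011001 to get c = 111001000011011.


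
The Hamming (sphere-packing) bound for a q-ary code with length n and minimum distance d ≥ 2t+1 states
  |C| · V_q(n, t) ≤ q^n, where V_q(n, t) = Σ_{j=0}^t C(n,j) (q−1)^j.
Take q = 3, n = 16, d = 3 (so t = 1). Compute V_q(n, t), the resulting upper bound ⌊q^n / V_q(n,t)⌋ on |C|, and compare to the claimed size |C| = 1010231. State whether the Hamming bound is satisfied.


V_q(n, t) = 33, q^n = 43046721, Hamming bound = 1304446, |C| = 1010231 ≤ bound (satisfied).

Step 1: Compute V_q(n, t) = Σ_{j=0}^1 C(n, j) (q−1)^j.
  j = 0: C(16,0)·(2)^0 = 1·1 = 1.
  j = 1: C(16,1)·(2)^1 = 16·2 = 32.
  V_q(n, t) = 1 + 32 = 33.
Step 2: q^n = 3^16 = 43046721.
Step 3: Hamming bound ⌊q^n / V_q(n,t)⌋ = ⌊43046721/33⌋ = 1304446.
Step 4: Compare |C| = 1010231 to 1304446: satisfied.
The claimed |C| lies below the Hamming bound.


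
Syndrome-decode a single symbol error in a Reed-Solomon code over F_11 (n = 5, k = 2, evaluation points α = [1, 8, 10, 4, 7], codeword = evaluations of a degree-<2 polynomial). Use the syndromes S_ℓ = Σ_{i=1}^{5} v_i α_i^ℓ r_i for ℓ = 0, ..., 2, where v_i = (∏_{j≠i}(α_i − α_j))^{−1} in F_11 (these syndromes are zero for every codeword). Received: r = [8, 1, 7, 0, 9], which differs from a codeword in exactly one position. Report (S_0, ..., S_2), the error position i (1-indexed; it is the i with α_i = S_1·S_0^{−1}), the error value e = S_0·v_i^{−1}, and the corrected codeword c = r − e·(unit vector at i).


S = (6, 6, 6), error at position 1, error magnitude e = 6, c = [2, 1, 7, 0, 9].

Step 1: column multipliers v_i = (∏_{j≠i}(α_i − α_j))^{−1} mod 11.
  i = 1 (α = 1): (1−8)(1−10)(1−4)(1−7) = (−7)·(−9)·(−3)·(−6) = 1134 ≡ 1, so v_1 = 1^{−1} = 1 (mod 11).
  i = 2 (α = 8): (8−1)(8−10)(8−4)(8−7) = 7·(−2)·4·1 = −56 ≡ 10, so v_2 = 10^{−1} = 10 (mod 11).
  i = 3 (α = 10): (10−1)(10−8)(10−4)(10−7) = 9·2·6·3 = 324 ≡ 5, so v_3 = 5^{−1} = 9 (mod 11).
  i = 4 (α = 4): (4−1)(4−8)(4−10)(4−7) = 3·(−4)·(−6)·(−3) = −216 ≡ 4, so v_4 = 4^{−1} = 3 (mod 11).
  i = 5 (α = 7): (7−1)(7−8)(7−10)(7−4) = 6·(−1)·(−3)·3 = 54 ≡ 10, so v_5 = 10^{−1} = 10 (mod 11).
  v = [1, 10, 9, 3, 10].
Step 2: syndromes of r = [8, 1, 7, 0, 9] (all sums mod 11).
  S_0 = Σ v_i r_i = 1·8 + 10·1 + 9·7 + 3·0 + 10·9 = 171 ≡ 6.
  S_1 = Σ v_i α_i r_i = 1·1·8 + 10·8·1 + 9·10·7 + 3·4·0 + 10·7·9 = 1348 ≡ 6.
  α_i^2 mod 11 = [1, 9, 1, 5, 5].
  S_2 = Σ v_i α_i^2 r_i = 1·1·8 + 10·9·1 + 9·1·7 + 3·5·0 + 10·5·9 = 611 ≡ 6.
  S = (6, 6, 6) ≠ 0, so r is not a codeword (an error is present).
Step 3: locate the error. For a single error e at position i, S_ℓ = v_i·e·α_i^ℓ, so α_err = S_1/S_0.
  S_0^{−1} = 6^{−1} = 2 (mod 11), so α_err = 6·2 = 12 ≡ 1 = α_1. Error position i = 1.
  Consistency check: S_2/S_1 = 6·2 = 12 ≡ 1 = α_err ✓ (single-error assumption holds).
Step 4: error magnitude e = S_0/v_1 = S_0·∏_{j≠1}(α_1 − α_j) = 6·1 = 6 ≡ 6 (mod 11).
Step 5: correct position 1: c_1 = r_1 − e = 8 − 6 ≡ 2 (mod 11). Hence c = [2, 1, 7, 0, 9].
  Check: interpolating c through the α_i gives m(x) = 10 + 3·x (degree < 2) with m(α_i) = c_i for every i, so c is indeed a codeword.


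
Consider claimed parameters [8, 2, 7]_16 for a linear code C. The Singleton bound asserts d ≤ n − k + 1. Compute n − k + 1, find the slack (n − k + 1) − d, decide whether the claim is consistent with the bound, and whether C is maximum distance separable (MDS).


Singleton RHS = n − k + 1 = 7, slack = 0, bound satisfied, MDS.

Singleton bound: d ≤ n − k + 1.
Here n = 8, k = 2, so n − k + 1 = 7.
Given d = 7, check d ≤ 7: YES.
Slack = (n − k + 1) − d = 0.
The code is MDS (slack = 0).
Description: the claimed parameters are [8, 2, 7]_16; such a code would be MDS (meets Singleton bound).


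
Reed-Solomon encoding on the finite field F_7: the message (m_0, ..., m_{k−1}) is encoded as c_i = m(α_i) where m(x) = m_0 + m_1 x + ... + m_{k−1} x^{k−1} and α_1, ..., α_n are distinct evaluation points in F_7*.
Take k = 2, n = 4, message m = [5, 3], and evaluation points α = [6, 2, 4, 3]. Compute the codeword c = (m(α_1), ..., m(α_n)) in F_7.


c = [2, 4, 3, 0]

Message polynomial: m(x) = 5 + 3·x (mod 7).
For each evaluation point α_i, compute m(α_i) mod 7:
  α_1 = 6: Horner steps 3 → 2, so m(6) = 2.
  α_2 = 2: Horner steps 3 → 4, so m(2) = 4.
  α_3 = 4: Horner steps 3 → 3, so m(4) = 3.
  α_4 = 3: Horner steps 3 → 0, so m(3) = 0.
Codeword c = [2, 4, 3, 0] ∈ F_7^4.


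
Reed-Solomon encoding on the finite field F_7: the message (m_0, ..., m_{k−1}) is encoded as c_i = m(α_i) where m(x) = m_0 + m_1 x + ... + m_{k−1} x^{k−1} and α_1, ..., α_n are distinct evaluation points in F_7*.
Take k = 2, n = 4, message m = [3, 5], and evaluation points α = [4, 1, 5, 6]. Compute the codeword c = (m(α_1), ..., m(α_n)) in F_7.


c = [2, 1, 0, 5]

Message polynomial: m(x) = 3 + 5·x (mod 7).
For each evaluation point α_i, compute m(α_i) mod 7:
  α_1 = 4: Horner steps 5 → 2, so m(4) = 2.
  α_2 = 1: Horner steps 5 → 1, so m(1) = 1.
  α_3 = 5: Horner steps 5 → 0, so m(5) = 0.
  α_4 = 6: Horner steps 5 → 5, so m(6) = 5.
Codeword c = [2, 1, 0, 5] ∈ F_7^4.


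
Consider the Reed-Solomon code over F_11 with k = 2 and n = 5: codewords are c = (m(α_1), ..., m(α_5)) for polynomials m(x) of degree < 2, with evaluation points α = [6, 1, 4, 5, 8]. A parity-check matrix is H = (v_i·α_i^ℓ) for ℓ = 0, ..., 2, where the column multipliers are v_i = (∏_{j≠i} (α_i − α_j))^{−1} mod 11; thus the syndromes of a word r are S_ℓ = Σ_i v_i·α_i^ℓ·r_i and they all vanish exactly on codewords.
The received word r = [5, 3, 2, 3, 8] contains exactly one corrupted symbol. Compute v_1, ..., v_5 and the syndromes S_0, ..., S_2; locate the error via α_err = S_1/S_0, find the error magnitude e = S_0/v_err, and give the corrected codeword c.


S = (5, 3, 4), error at position 4, error magnitude e = 5, c = [5, 3, 2, 9, 8].

Step 1: column multipliers v_i = (∏_{j≠i}(α_i − α_j))^{−1} mod 11.
  i = 1 (α = 6): (6−1)(6−4)(6−5)(6−8) = 5·2·1·(−2) = −20 ≡ 2, so v_1 = 2^{−1} = 6 (mod 11).
  i = 2 (α = 1): (1−6)(1−4)(1−5)(1−8) = (−5)·(−3)·(−4)·(−7) = 420 ≡ 2, so v_2 = 2^{−1} = 6 (mod 11).
  i = 3 (α = 4): (4−6)(4−1)(4−5)(4−8) = (−2)·3·(−1)·(−4) = −24 ≡ 9, so v_3 = 9^{−1} = 5 (mod 11).
  i = 4 (α = 5): (5−6)(5−1)(5−4)(5−8) = (−1)·4·1·(−3) = 12 ≡ 1, so v_4 = 1^{−1} = 1 (mod 11).
  i = 5 (α = 8): (8−6)(8−1)(8−4)(8−5) = 2·7·4·3 = 168 ≡ 3, so v_5 = 3^{−1} = 4 (mod 11).
  v = [6, 6, 5, 1, 4].
Step 2: syndromes of r = [5, 3, 2, 3, 8] (all sums mod 11).
  S_0 = Σ v_i r_i = 6·5 + 6·3 + 5·2 + 1·3 + 4·8 = 93 ≡ 5.
  S_1 = Σ v_i α_i r_i = 6·6·5 + 6·1·3 + 5·4·2 + 1·5·3 + 4·8·8 = 509 ≡ 3.
  α_i^2 mod 11 = [3, 1, 5, 3, 9].
  S_2 = Σ v_i α_i^2 r_i = 6·3·5 + 6·1·3 + 5·5·2 + 1·3·3 + 4·9·8 = 455 ≡ 4.
  S = (5, 3, 4) ≠ 0, so r is not a codeword (an error is present).
Step 3: locate the error. For a single error e at position i, S_ℓ = v_i·e·α_i^ℓ, so α_err = S_1/S_0.
  S_0^{−1} = 5^{−1} = 9 (mod 11), so α_err = 3·9 = 27 ≡ 5 = α_4. Error position i = 4.
  Consistency check: S_2/S_1 = 4·4 = 16 ≡ 5 = α_err ✓ (single-error assumption holds).
Step 4: error magnitude e = S_0/v_4 = S_0·∏_{j≠4}(α_4 − α_j) = 5·1 = 5 ≡ 5 (mod 11).
Step 5: correct position 4: c_4 = r_4 − e = 3 − 5 ≡ 9 (mod 11). Hence c = [5, 3, 2, 9, 8].
  Check: interpolating c through the α_i gives m(x) = 7 + 7·x (degree < 2) with m(α_i) = c_i for every i, so c is indeed a codeword.
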